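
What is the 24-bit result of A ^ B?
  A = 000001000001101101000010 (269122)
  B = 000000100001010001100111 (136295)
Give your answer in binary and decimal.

Apply ^ to each column (1 where bits differ):
  000001000001101101000010
^ 000000100001010001100111
--------------------------
  000001100000111100100101

Answer: 000001100000111100100101 (397093)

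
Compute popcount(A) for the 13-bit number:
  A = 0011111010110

0011111010110
1-bits at positions (from bit 0 = LSB): 1, 2, 4, 6, 7, 8, 9, 10
Count = 8

Answer: 8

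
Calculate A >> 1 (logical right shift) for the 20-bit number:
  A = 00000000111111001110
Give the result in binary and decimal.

Logical shift right by 1: drop the bottom 1 bit(s), prepend 1 zero(s) on the left.
  00000000111111001110  ->  keep [0000000011111100111], discard [0], prepend 0
= 00000000011111100111

Answer: 00000000011111100111 (2023)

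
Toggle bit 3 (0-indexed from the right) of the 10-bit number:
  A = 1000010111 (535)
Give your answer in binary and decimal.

Mask = 1 << 3 = 0000001000
Bit 3 of A is 0; XOR with the mask flips it to 1.
  1000010111
^ 0000001000
------------
  1000011111

Answer: 1000011111 (543)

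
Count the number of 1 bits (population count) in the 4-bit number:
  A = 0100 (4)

0100
1-bits at positions (from bit 0 = LSB): 2
Count = 1

Answer: 1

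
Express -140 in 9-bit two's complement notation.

1. Binary of +140:  010001100
2. Invert bits:     101110011
3. Add 1:           101110100

Answer: 101110100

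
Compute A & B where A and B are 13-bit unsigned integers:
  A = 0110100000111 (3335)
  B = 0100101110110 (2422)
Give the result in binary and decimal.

Apply & to each column (1 only where both bits are 1):
  0110100000111
& 0100101110110
---------------
  0100100000110

Answer: 0100100000110 (2310)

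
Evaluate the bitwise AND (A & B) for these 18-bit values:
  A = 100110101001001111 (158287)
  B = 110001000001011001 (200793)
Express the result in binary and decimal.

Apply & to each column (1 only where both bits are 1):
  100110101001001111
& 110001000001011001
--------------------
  100000000001001001

Answer: 100000000001001001 (131145)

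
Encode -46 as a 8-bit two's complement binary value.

1. Binary of +46:  00101110
2. Invert bits:     11010001
3. Add 1:           11010010

Answer: 11010010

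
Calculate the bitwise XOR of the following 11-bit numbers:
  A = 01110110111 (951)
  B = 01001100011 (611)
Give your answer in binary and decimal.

Apply ^ to each column (1 where bits differ):
  01110110111
^ 01001100011
-------------
  00111010100

Answer: 00111010100 (468)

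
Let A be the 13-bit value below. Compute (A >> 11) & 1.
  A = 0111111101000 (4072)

Bit 11 is the 12th from the right.
  0111111101000
   ^
That bit is 1.

Answer: 1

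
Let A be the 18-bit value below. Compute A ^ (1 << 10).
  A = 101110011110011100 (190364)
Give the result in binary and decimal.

Mask = 1 << 10 = 000000010000000000
Bit 10 of A is 1; XOR with the mask flips it to 0.
  101110011110011100
^ 000000010000000000
--------------------
  101110001110011100

Answer: 101110001110011100 (189340)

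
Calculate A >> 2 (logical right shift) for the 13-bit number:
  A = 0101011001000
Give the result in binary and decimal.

Logical shift right by 2: drop the bottom 2 bit(s), prepend 2 zero(s) on the left.
  0101011001000  ->  keep [01010110010], discard [00], prepend 00
= 0001010110010

Answer: 0001010110010 (690)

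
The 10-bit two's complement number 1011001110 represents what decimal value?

MSB is 1, so the value is negative. Find the magnitude:
1. Invert bits:  0100110001
2. Add 1:        0100110010  = 306
3. Apply sign:   -306

Answer: -306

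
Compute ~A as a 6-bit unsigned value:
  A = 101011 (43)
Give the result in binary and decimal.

Flip each bit (0->1, 1->0):
  101011
  010100

Answer: 010100 (20)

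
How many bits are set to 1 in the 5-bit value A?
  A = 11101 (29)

11101
1-bits at positions (from bit 0 = LSB): 0, 2, 3, 4
Count = 4

Answer: 4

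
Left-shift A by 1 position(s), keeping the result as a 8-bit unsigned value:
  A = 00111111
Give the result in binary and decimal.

Shift left by 1: drop the top 1 bit(s), append 1 zero(s) on the right.
  00111111  ->  discard [0], keep [0111111], append 0
= 01111110

Answer: 01111110 (126)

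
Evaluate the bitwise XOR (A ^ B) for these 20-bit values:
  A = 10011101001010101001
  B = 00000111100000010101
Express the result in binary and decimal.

Apply ^ to each column (1 where bits differ):
  10011101001010101001
^ 00000111100000010101
----------------------
  10011010101010111100

Answer: 10011010101010111100 (633532)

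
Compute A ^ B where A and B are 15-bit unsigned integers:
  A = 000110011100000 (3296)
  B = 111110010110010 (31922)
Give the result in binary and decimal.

Apply ^ to each column (1 where bits differ):
  000110011100000
^ 111110010110010
-----------------
  111000001010010

Answer: 111000001010010 (28754)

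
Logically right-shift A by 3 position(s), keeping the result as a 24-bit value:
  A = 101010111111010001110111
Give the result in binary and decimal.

Logical shift right by 3: drop the bottom 3 bit(s), prepend 3 zero(s) on the left.
  101010111111010001110111  ->  keep [101010111111010001110], discard [111], prepend 000
= 000101010111111010001110

Answer: 000101010111111010001110 (1408654)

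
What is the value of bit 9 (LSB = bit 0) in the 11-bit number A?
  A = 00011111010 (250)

Bit 9 is the 10th from the right.
  00011111010
   ^
That bit is 0.

Answer: 0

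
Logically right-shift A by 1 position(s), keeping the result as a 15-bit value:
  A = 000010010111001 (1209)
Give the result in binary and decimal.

Logical shift right by 1: drop the bottom 1 bit(s), prepend 1 zero(s) on the left.
  000010010111001  ->  keep [00001001011100], discard [1], prepend 0
= 000001001011100

Answer: 000001001011100 (604)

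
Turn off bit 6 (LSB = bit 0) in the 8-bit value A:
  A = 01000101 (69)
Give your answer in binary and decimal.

Mask = ~(1 << 6) = 10111111
Bit 6 of A is 1, so AND-ing with the mask clears it to 0.
  01000101
& 10111111
----------
  00000101

Answer: 00000101 (5)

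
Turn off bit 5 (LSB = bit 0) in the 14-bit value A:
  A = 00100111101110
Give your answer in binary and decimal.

Mask = ~(1 << 5) = 11111111011111
Bit 5 of A is 1, so AND-ing with the mask clears it to 0.
  00100111101110
& 11111111011111
----------------
  00100111001110

Answer: 00100111001110 (2510)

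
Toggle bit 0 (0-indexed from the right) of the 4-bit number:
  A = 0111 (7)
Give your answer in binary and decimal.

Mask = 1 << 0 = 0001
Bit 0 of A is 1; XOR with the mask flips it to 0.
  0111
^ 0001
------
  0110

Answer: 0110 (6)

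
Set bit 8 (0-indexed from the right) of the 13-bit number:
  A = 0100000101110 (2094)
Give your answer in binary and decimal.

Mask = 1 << 8 = 0000100000000
Bit 8 of A is 0, so OR-ing with the mask flips it to 1.
  0100000101110
| 0000100000000
---------------
  0100100101110

Answer: 0100100101110 (2350)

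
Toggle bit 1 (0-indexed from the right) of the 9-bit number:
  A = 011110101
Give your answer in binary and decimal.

Mask = 1 << 1 = 000000010
Bit 1 of A is 0; XOR with the mask flips it to 1.
  011110101
^ 000000010
-----------
  011110111

Answer: 011110111 (247)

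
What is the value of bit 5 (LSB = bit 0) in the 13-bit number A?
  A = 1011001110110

Bit 5 is the 6th from the right.
  1011001110110
         ^
That bit is 1.

Answer: 1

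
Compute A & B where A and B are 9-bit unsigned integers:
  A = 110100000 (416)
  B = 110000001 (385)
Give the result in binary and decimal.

Apply & to each column (1 only where both bits are 1):
  110100000
& 110000001
-----------
  110000000

Answer: 110000000 (384)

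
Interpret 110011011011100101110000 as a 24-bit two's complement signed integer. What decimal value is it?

MSB is 1, so the value is negative. Find the magnitude:
1. Invert bits:  001100100100011010001111
2. Add 1:        001100100100011010010000  = 3294864
3. Apply sign:   -3294864

Answer: -3294864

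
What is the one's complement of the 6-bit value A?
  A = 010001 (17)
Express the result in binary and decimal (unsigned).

Flip each bit (0->1, 1->0):
  010001
  101110

Answer: 101110 (46)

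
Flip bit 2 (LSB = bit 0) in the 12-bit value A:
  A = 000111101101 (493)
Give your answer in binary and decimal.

Mask = 1 << 2 = 000000000100
Bit 2 of A is 1; XOR with the mask flips it to 0.
  000111101101
^ 000000000100
--------------
  000111101001

Answer: 000111101001 (489)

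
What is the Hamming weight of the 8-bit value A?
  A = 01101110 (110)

01101110
1-bits at positions (from bit 0 = LSB): 1, 2, 3, 5, 6
Count = 5

Answer: 5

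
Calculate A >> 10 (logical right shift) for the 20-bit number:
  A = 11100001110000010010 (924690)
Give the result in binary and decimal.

Logical shift right by 10: drop the bottom 10 bit(s), prepend 10 zero(s) on the left.
  11100001110000010010  ->  keep [1110000111], discard [0000010010], prepend 0000000000
= 00000000001110000111

Answer: 00000000001110000111 (903)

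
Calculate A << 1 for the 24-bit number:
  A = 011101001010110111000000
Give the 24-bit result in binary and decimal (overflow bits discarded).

Shift left by 1: drop the top 1 bit(s), append 1 zero(s) on the right.
  011101001010110111000000  ->  discard [0], keep [11101001010110111000000], append 0
= 111010010101101110000000

Answer: 111010010101101110000000 (15293312)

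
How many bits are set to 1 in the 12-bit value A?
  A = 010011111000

010011111000
1-bits at positions (from bit 0 = LSB): 3, 4, 5, 6, 7, 10
Count = 6

Answer: 6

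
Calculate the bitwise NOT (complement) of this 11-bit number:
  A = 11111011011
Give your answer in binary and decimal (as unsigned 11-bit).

Flip each bit (0->1, 1->0):
  11111011011
  00000100100

Answer: 00000100100 (36)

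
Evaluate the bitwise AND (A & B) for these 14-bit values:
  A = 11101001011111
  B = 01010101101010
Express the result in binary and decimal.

Apply & to each column (1 only where both bits are 1):
  11101001011111
& 01010101101010
----------------
  01000001001010

Answer: 01000001001010 (4170)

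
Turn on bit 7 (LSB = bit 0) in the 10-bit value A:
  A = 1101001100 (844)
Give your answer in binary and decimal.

Mask = 1 << 7 = 0010000000
Bit 7 of A is 0, so OR-ing with the mask flips it to 1.
  1101001100
| 0010000000
------------
  1111001100

Answer: 1111001100 (972)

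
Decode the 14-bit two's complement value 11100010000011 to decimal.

MSB is 1, so the value is negative. Find the magnitude:
1. Invert bits:  00011101111100
2. Add 1:        00011101111101  = 1917
3. Apply sign:   -1917

Answer: -1917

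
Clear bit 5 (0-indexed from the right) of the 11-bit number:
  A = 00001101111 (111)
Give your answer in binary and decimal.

Mask = ~(1 << 5) = 11111011111
Bit 5 of A is 1, so AND-ing with the mask clears it to 0.
  00001101111
& 11111011111
-------------
  00001001111

Answer: 00001001111 (79)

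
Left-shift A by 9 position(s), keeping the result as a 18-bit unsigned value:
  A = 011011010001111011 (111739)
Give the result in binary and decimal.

Shift left by 9: drop the top 9 bit(s), append 9 zero(s) on the right.
  011011010001111011  ->  discard [011011010], keep [001111011], append 000000000
= 001111011000000000

Answer: 001111011000000000 (62976)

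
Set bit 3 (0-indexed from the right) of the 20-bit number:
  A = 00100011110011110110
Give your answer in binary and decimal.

Mask = 1 << 3 = 00000000000000001000
Bit 3 of A is 0, so OR-ing with the mask flips it to 1.
  00100011110011110110
| 00000000000000001000
----------------------
  00100011110011111110

Answer: 00100011110011111110 (146686)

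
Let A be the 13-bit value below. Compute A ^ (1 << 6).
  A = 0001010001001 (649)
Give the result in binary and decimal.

Mask = 1 << 6 = 0000001000000
Bit 6 of A is 0; XOR with the mask flips it to 1.
  0001010001001
^ 0000001000000
---------------
  0001011001001

Answer: 0001011001001 (713)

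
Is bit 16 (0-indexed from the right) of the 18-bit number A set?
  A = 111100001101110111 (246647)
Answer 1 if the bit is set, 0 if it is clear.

Bit 16 is the 17th from the right.
  111100001101110111
   ^
That bit is 1.

Answer: 1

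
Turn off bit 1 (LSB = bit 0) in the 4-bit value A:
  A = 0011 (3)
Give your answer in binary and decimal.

Mask = ~(1 << 1) = 1101
Bit 1 of A is 1, so AND-ing with the mask clears it to 0.
  0011
& 1101
------
  0001

Answer: 0001 (1)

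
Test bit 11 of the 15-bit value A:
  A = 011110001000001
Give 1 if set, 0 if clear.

Bit 11 is the 12th from the right.
  011110001000001
     ^
That bit is 1.

Answer: 1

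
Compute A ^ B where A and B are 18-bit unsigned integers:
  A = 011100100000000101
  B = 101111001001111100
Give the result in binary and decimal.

Apply ^ to each column (1 where bits differ):
  011100100000000101
^ 101111001001111100
--------------------
  110011101001111001

Answer: 110011101001111001 (211577)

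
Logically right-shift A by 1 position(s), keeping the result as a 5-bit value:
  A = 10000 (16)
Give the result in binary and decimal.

Logical shift right by 1: drop the bottom 1 bit(s), prepend 1 zero(s) on the left.
  10000  ->  keep [1000], discard [0], prepend 0
= 01000

Answer: 01000 (8)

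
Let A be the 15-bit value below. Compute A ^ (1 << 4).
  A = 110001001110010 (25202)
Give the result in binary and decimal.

Mask = 1 << 4 = 000000000010000
Bit 4 of A is 1; XOR with the mask flips it to 0.
  110001001110010
^ 000000000010000
-----------------
  110001001100010

Answer: 110001001100010 (25186)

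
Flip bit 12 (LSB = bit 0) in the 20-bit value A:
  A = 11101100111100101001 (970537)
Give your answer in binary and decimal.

Mask = 1 << 12 = 00000001000000000000
Bit 12 of A is 0; XOR with the mask flips it to 1.
  11101100111100101001
^ 00000001000000000000
----------------------
  11101101111100101001

Answer: 11101101111100101001 (974633)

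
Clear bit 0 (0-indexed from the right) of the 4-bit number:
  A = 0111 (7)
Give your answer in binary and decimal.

Mask = ~(1 << 0) = 1110
Bit 0 of A is 1, so AND-ing with the mask clears it to 0.
  0111
& 1110
------
  0110

Answer: 0110 (6)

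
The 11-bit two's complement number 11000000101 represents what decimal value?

MSB is 1, so the value is negative. Find the magnitude:
1. Invert bits:  00111111010
2. Add 1:        00111111011  = 507
3. Apply sign:   -507

Answer: -507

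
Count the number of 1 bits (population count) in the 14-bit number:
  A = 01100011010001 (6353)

01100011010001
1-bits at positions (from bit 0 = LSB): 0, 4, 6, 7, 11, 12
Count = 6

Answer: 6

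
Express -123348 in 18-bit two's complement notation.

1. Binary of +123348:  011110000111010100
2. Invert bits:     100001111000101011
3. Add 1:           100001111000101100

Answer: 100001111000101100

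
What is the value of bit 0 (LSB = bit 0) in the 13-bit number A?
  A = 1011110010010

Bit 0 is the 1st from the right.
  1011110010010
              ^
That bit is 0.

Answer: 0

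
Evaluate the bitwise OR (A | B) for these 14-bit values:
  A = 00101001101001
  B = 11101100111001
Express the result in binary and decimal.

Apply | to each column (1 where either bit is 1):
  00101001101001
| 11101100111001
----------------
  11101101111001

Answer: 11101101111001 (15225)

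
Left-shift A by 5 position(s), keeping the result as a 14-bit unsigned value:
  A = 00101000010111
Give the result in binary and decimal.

Shift left by 5: drop the top 5 bit(s), append 5 zero(s) on the right.
  00101000010111  ->  discard [00101], keep [000010111], append 00000
= 00001011100000

Answer: 00001011100000 (736)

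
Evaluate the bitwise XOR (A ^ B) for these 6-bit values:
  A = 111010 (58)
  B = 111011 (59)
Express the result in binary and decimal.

Apply ^ to each column (1 where bits differ):
  111010
^ 111011
--------
  000001

Answer: 000001 (1)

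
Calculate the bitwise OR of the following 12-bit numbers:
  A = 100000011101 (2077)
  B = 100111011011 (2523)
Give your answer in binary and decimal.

Apply | to each column (1 where either bit is 1):
  100000011101
| 100111011011
--------------
  100111011111

Answer: 100111011111 (2527)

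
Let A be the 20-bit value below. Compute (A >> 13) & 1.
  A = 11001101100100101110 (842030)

Bit 13 is the 14th from the right.
  11001101100100101110
        ^
That bit is 0.

Answer: 0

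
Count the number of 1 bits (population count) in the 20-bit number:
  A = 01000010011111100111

01000010011111100111
1-bits at positions (from bit 0 = LSB): 0, 1, 2, 5, 6, 7, 8, 9, 10, 13, 18
Count = 11

Answer: 11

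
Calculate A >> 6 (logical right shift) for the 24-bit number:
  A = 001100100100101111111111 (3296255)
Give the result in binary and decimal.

Logical shift right by 6: drop the bottom 6 bit(s), prepend 6 zero(s) on the left.
  001100100100101111111111  ->  keep [001100100100101111], discard [111111], prepend 000000
= 000000001100100100101111

Answer: 000000001100100100101111 (51503)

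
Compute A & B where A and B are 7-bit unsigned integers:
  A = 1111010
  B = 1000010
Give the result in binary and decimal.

Apply & to each column (1 only where both bits are 1):
  1111010
& 1000010
---------
  1000010

Answer: 1000010 (66)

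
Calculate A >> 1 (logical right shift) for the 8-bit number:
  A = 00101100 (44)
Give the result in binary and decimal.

Logical shift right by 1: drop the bottom 1 bit(s), prepend 1 zero(s) on the left.
  00101100  ->  keep [0010110], discard [0], prepend 0
= 00010110

Answer: 00010110 (22)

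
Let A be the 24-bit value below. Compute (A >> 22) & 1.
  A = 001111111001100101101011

Bit 22 is the 23rd from the right.
  001111111001100101101011
   ^
That bit is 0.

Answer: 0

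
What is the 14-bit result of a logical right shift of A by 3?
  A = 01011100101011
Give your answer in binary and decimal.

Logical shift right by 3: drop the bottom 3 bit(s), prepend 3 zero(s) on the left.
  01011100101011  ->  keep [01011100101], discard [011], prepend 000
= 00001011100101

Answer: 00001011100101 (741)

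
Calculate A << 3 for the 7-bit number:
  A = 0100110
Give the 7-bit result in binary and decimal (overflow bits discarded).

Shift left by 3: drop the top 3 bit(s), append 3 zero(s) on the right.
  0100110  ->  discard [010], keep [0110], append 000
= 0110000

Answer: 0110000 (48)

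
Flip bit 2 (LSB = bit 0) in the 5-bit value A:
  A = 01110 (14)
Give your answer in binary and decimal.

Mask = 1 << 2 = 00100
Bit 2 of A is 1; XOR with the mask flips it to 0.
  01110
^ 00100
-------
  01010

Answer: 01010 (10)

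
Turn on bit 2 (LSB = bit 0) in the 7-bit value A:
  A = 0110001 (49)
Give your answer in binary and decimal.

Mask = 1 << 2 = 0000100
Bit 2 of A is 0, so OR-ing with the mask flips it to 1.
  0110001
| 0000100
---------
  0110101

Answer: 0110101 (53)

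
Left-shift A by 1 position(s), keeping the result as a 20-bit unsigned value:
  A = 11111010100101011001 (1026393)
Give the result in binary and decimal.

Shift left by 1: drop the top 1 bit(s), append 1 zero(s) on the right.
  11111010100101011001  ->  discard [1], keep [1111010100101011001], append 0
= 11110101001010110010

Answer: 11110101001010110010 (1004210)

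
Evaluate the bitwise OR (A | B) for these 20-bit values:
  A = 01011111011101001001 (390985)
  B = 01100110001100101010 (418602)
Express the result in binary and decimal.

Apply | to each column (1 where either bit is 1):
  01011111011101001001
| 01100110001100101010
----------------------
  01111111011101101011

Answer: 01111111011101101011 (522091)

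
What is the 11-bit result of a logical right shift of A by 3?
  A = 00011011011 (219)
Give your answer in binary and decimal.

Logical shift right by 3: drop the bottom 3 bit(s), prepend 3 zero(s) on the left.
  00011011011  ->  keep [00011011], discard [011], prepend 000
= 00000011011

Answer: 00000011011 (27)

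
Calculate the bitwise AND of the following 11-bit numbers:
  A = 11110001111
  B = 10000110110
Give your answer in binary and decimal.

Apply & to each column (1 only where both bits are 1):
  11110001111
& 10000110110
-------------
  10000000110

Answer: 10000000110 (1030)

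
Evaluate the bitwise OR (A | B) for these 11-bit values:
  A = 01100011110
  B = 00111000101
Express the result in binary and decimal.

Apply | to each column (1 where either bit is 1):
  01100011110
| 00111000101
-------------
  01111011111

Answer: 01111011111 (991)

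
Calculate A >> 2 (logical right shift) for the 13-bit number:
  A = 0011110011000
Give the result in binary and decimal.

Logical shift right by 2: drop the bottom 2 bit(s), prepend 2 zero(s) on the left.
  0011110011000  ->  keep [00111100110], discard [00], prepend 00
= 0000111100110

Answer: 0000111100110 (486)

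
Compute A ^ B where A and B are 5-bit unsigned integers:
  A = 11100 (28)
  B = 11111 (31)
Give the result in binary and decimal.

Apply ^ to each column (1 where bits differ):
  11100
^ 11111
-------
  00011

Answer: 00011 (3)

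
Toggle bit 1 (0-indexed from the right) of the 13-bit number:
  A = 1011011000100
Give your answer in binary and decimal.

Mask = 1 << 1 = 0000000000010
Bit 1 of A is 0; XOR with the mask flips it to 1.
  1011011000100
^ 0000000000010
---------------
  1011011000110

Answer: 1011011000110 (5830)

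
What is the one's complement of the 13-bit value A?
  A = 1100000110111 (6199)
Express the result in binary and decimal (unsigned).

Flip each bit (0->1, 1->0):
  1100000110111
  0011111001000

Answer: 0011111001000 (1992)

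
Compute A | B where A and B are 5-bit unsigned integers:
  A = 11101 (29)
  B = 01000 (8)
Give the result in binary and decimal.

Apply | to each column (1 where either bit is 1):
  11101
| 01000
-------
  11101

Answer: 11101 (29)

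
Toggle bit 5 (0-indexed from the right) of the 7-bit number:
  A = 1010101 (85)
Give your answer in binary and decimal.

Mask = 1 << 5 = 0100000
Bit 5 of A is 0; XOR with the mask flips it to 1.
  1010101
^ 0100000
---------
  1110101

Answer: 1110101 (117)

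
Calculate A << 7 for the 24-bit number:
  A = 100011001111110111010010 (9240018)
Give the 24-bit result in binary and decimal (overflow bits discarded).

Shift left by 7: drop the top 7 bit(s), append 7 zero(s) on the right.
  100011001111110111010010  ->  discard [1000110], keep [01111110111010010], append 0000000
= 011111101110100100000000

Answer: 011111101110100100000000 (8317184)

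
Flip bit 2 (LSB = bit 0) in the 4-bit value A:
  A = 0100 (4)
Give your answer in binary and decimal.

Mask = 1 << 2 = 0100
Bit 2 of A is 1; XOR with the mask flips it to 0.
  0100
^ 0100
------
  0000

Answer: 0000 (0)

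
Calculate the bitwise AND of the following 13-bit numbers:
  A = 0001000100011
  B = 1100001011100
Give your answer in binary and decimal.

Apply & to each column (1 only where both bits are 1):
  0001000100011
& 1100001011100
---------------
  0000000000000

Answer: 0000000000000 (0)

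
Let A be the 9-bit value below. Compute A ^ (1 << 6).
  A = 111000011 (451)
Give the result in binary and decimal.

Mask = 1 << 6 = 001000000
Bit 6 of A is 1; XOR with the mask flips it to 0.
  111000011
^ 001000000
-----------
  110000011

Answer: 110000011 (387)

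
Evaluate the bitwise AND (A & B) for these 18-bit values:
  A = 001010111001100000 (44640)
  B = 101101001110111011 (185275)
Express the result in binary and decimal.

Apply & to each column (1 only where both bits are 1):
  001010111001100000
& 101101001110111011
--------------------
  001000001000100000

Answer: 001000001000100000 (33312)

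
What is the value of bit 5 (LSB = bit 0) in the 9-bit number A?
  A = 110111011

Bit 5 is the 6th from the right.
  110111011
     ^
That bit is 1.

Answer: 1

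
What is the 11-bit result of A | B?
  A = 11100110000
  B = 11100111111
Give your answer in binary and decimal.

Apply | to each column (1 where either bit is 1):
  11100110000
| 11100111111
-------------
  11100111111

Answer: 11100111111 (1855)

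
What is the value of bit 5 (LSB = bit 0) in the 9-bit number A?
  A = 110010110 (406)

Bit 5 is the 6th from the right.
  110010110
     ^
That bit is 0.

Answer: 0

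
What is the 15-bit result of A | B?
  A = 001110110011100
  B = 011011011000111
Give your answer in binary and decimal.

Apply | to each column (1 where either bit is 1):
  001110110011100
| 011011011000111
-----------------
  011111111011111

Answer: 011111111011111 (16351)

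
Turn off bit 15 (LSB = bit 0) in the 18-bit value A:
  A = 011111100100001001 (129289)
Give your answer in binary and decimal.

Mask = ~(1 << 15) = 110111111111111111
Bit 15 of A is 1, so AND-ing with the mask clears it to 0.
  011111100100001001
& 110111111111111111
--------------------
  010111100100001001

Answer: 010111100100001001 (96521)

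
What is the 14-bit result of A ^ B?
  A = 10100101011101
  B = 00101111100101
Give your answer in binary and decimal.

Apply ^ to each column (1 where bits differ):
  10100101011101
^ 00101111100101
----------------
  10001010111000

Answer: 10001010111000 (8888)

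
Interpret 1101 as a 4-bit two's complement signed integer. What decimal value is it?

MSB is 1, so the value is negative. Find the magnitude:
1. Invert bits:  0010
2. Add 1:        0011  = 3
3. Apply sign:   -3

Answer: -3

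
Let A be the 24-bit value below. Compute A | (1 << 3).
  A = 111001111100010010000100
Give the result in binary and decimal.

Mask = 1 << 3 = 000000000000000000001000
Bit 3 of A is 0, so OR-ing with the mask flips it to 1.
  111001111100010010000100
| 000000000000000000001000
--------------------------
  111001111100010010001100

Answer: 111001111100010010001100 (15189132)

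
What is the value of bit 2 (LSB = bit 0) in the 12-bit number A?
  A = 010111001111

Bit 2 is the 3rd from the right.
  010111001111
           ^
That bit is 1.

Answer: 1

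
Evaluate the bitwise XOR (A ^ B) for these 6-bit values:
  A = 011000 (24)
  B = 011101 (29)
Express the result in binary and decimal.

Apply ^ to each column (1 where bits differ):
  011000
^ 011101
--------
  000101

Answer: 000101 (5)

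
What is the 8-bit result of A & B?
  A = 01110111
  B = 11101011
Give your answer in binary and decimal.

Apply & to each column (1 only where both bits are 1):
  01110111
& 11101011
----------
  01100011

Answer: 01100011 (99)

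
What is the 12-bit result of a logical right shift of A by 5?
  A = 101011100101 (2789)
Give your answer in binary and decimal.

Logical shift right by 5: drop the bottom 5 bit(s), prepend 5 zero(s) on the left.
  101011100101  ->  keep [1010111], discard [00101], prepend 00000
= 000001010111

Answer: 000001010111 (87)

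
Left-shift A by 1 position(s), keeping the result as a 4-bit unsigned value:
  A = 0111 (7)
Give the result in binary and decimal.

Shift left by 1: drop the top 1 bit(s), append 1 zero(s) on the right.
  0111  ->  discard [0], keep [111], append 0
= 1110

Answer: 1110 (14)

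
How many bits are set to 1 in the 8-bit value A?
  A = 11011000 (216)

11011000
1-bits at positions (from bit 0 = LSB): 3, 4, 6, 7
Count = 4

Answer: 4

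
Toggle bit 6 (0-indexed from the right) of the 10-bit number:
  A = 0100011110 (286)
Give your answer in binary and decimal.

Mask = 1 << 6 = 0001000000
Bit 6 of A is 0; XOR with the mask flips it to 1.
  0100011110
^ 0001000000
------------
  0101011110

Answer: 0101011110 (350)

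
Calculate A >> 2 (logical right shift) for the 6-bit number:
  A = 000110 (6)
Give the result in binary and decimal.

Logical shift right by 2: drop the bottom 2 bit(s), prepend 2 zero(s) on the left.
  000110  ->  keep [0001], discard [10], prepend 00
= 000001

Answer: 000001 (1)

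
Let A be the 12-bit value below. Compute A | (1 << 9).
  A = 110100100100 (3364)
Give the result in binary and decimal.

Mask = 1 << 9 = 001000000000
Bit 9 of A is 0, so OR-ing with the mask flips it to 1.
  110100100100
| 001000000000
--------------
  111100100100

Answer: 111100100100 (3876)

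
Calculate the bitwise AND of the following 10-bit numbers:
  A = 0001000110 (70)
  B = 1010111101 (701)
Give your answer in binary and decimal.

Apply & to each column (1 only where both bits are 1):
  0001000110
& 1010111101
------------
  0000000100

Answer: 0000000100 (4)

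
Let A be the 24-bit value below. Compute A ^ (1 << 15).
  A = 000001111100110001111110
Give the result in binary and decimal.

Mask = 1 << 15 = 000000001000000000000000
Bit 15 of A is 1; XOR with the mask flips it to 0.
  000001111100110001111110
^ 000000001000000000000000
--------------------------
  000001110100110001111110

Answer: 000001110100110001111110 (478334)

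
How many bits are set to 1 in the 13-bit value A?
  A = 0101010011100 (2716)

0101010011100
1-bits at positions (from bit 0 = LSB): 2, 3, 4, 7, 9, 11
Count = 6

Answer: 6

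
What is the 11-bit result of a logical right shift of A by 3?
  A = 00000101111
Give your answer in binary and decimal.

Logical shift right by 3: drop the bottom 3 bit(s), prepend 3 zero(s) on the left.
  00000101111  ->  keep [00000101], discard [111], prepend 000
= 00000000101

Answer: 00000000101 (5)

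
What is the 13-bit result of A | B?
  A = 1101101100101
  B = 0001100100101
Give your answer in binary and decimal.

Apply | to each column (1 where either bit is 1):
  1101101100101
| 0001100100101
---------------
  1101101100101

Answer: 1101101100101 (7013)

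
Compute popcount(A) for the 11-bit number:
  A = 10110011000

10110011000
1-bits at positions (from bit 0 = LSB): 3, 4, 7, 8, 10
Count = 5

Answer: 5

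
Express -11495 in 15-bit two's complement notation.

1. Binary of +11495:  010110011100111
2. Invert bits:     101001100011000
3. Add 1:           101001100011001

Answer: 101001100011001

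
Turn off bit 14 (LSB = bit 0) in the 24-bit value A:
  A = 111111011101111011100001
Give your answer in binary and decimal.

Mask = ~(1 << 14) = 111111111011111111111111
Bit 14 of A is 1, so AND-ing with the mask clears it to 0.
  111111011101111011100001
& 111111111011111111111111
--------------------------
  111111011001111011100001

Answer: 111111011001111011100001 (16621281)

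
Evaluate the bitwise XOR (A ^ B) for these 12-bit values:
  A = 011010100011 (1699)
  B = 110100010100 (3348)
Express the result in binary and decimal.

Apply ^ to each column (1 where bits differ):
  011010100011
^ 110100010100
--------------
  101110110111

Answer: 101110110111 (2999)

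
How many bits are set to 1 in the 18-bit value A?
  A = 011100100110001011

011100100110001011
1-bits at positions (from bit 0 = LSB): 0, 1, 3, 7, 8, 11, 14, 15, 16
Count = 9

Answer: 9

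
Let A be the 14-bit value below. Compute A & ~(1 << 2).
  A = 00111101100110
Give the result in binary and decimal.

Mask = ~(1 << 2) = 11111111111011
Bit 2 of A is 1, so AND-ing with the mask clears it to 0.
  00111101100110
& 11111111111011
----------------
  00111101100010

Answer: 00111101100010 (3938)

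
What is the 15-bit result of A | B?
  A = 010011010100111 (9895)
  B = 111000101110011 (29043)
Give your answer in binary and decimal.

Apply | to each column (1 where either bit is 1):
  010011010100111
| 111000101110011
-----------------
  111011111110111

Answer: 111011111110111 (30711)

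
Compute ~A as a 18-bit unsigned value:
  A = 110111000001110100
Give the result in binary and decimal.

Flip each bit (0->1, 1->0):
  110111000001110100
  001000111110001011

Answer: 001000111110001011 (36747)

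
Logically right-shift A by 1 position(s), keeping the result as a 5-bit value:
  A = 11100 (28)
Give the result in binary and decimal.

Logical shift right by 1: drop the bottom 1 bit(s), prepend 1 zero(s) on the left.
  11100  ->  keep [1110], discard [0], prepend 0
= 01110

Answer: 01110 (14)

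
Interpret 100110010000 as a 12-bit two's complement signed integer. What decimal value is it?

MSB is 1, so the value is negative. Find the magnitude:
1. Invert bits:  011001101111
2. Add 1:        011001110000  = 1648
3. Apply sign:   -1648

Answer: -1648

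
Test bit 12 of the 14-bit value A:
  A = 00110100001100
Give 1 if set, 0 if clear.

Bit 12 is the 13th from the right.
  00110100001100
   ^
That bit is 0.

Answer: 0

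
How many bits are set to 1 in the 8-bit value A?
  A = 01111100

01111100
1-bits at positions (from bit 0 = LSB): 2, 3, 4, 5, 6
Count = 5

Answer: 5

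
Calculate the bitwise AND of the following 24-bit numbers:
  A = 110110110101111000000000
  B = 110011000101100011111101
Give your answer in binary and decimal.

Apply & to each column (1 only where both bits are 1):
  110110110101111000000000
& 110011000101100011111101
--------------------------
  110010000101100000000000

Answer: 110010000101100000000000 (13129728)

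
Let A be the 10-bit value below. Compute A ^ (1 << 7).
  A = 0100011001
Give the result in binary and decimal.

Mask = 1 << 7 = 0010000000
Bit 7 of A is 0; XOR with the mask flips it to 1.
  0100011001
^ 0010000000
------------
  0110011001

Answer: 0110011001 (409)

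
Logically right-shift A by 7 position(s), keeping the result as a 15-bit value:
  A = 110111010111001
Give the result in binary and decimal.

Logical shift right by 7: drop the bottom 7 bit(s), prepend 7 zero(s) on the left.
  110111010111001  ->  keep [11011101], discard [0111001], prepend 0000000
= 000000011011101

Answer: 000000011011101 (221)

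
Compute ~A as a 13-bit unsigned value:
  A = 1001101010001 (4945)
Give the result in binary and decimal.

Flip each bit (0->1, 1->0):
  1001101010001
  0110010101110

Answer: 0110010101110 (3246)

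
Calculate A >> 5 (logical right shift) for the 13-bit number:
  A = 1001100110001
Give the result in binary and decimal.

Logical shift right by 5: drop the bottom 5 bit(s), prepend 5 zero(s) on the left.
  1001100110001  ->  keep [10011001], discard [10001], prepend 00000
= 0000010011001

Answer: 0000010011001 (153)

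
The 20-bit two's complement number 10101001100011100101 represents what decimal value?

MSB is 1, so the value is negative. Find the magnitude:
1. Invert bits:  01010110011100011010
2. Add 1:        01010110011100011011  = 354075
3. Apply sign:   -354075

Answer: -354075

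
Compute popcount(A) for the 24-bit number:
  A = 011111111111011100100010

011111111111011100100010
1-bits at positions (from bit 0 = LSB): 1, 5, 8, 9, 10, 12, 13, 14, 15, 16, 17, 18, 19, 20, 21, 22
Count = 16

Answer: 16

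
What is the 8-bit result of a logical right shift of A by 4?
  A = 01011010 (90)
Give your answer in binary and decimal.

Logical shift right by 4: drop the bottom 4 bit(s), prepend 4 zero(s) on the left.
  01011010  ->  keep [0101], discard [1010], prepend 0000
= 00000101

Answer: 00000101 (5)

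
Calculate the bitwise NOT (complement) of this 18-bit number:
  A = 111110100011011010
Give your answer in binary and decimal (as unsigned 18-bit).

Flip each bit (0->1, 1->0):
  111110100011011010
  000001011100100101

Answer: 000001011100100101 (5925)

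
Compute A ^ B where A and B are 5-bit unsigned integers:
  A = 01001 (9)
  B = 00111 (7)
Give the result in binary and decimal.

Apply ^ to each column (1 where bits differ):
  01001
^ 00111
-------
  01110

Answer: 01110 (14)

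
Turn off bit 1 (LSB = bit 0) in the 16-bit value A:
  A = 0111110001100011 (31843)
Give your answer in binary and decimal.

Mask = ~(1 << 1) = 1111111111111101
Bit 1 of A is 1, so AND-ing with the mask clears it to 0.
  0111110001100011
& 1111111111111101
------------------
  0111110001100001

Answer: 0111110001100001 (31841)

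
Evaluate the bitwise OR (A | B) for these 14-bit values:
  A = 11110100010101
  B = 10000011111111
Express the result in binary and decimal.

Apply | to each column (1 where either bit is 1):
  11110100010101
| 10000011111111
----------------
  11110111111111

Answer: 11110111111111 (15871)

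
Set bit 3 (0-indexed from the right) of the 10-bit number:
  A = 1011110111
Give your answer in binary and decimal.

Mask = 1 << 3 = 0000001000
Bit 3 of A is 0, so OR-ing with the mask flips it to 1.
  1011110111
| 0000001000
------------
  1011111111

Answer: 1011111111 (767)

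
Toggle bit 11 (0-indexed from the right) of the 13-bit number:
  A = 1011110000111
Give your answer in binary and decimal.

Mask = 1 << 11 = 0100000000000
Bit 11 of A is 0; XOR with the mask flips it to 1.
  1011110000111
^ 0100000000000
---------------
  1111110000111

Answer: 1111110000111 (8071)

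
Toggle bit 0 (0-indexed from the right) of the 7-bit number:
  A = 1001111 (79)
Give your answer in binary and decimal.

Mask = 1 << 0 = 0000001
Bit 0 of A is 1; XOR with the mask flips it to 0.
  1001111
^ 0000001
---------
  1001110

Answer: 1001110 (78)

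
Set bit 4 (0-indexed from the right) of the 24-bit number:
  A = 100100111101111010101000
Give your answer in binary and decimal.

Mask = 1 << 4 = 000000000000000000010000
Bit 4 of A is 0, so OR-ing with the mask flips it to 1.
  100100111101111010101000
| 000000000000000000010000
--------------------------
  100100111101111010111000

Answer: 100100111101111010111000 (9690808)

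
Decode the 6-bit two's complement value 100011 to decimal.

MSB is 1, so the value is negative. Find the magnitude:
1. Invert bits:  011100
2. Add 1:        011101  = 29
3. Apply sign:   -29

Answer: -29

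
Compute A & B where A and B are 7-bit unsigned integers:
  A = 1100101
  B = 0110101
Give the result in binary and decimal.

Apply & to each column (1 only where both bits are 1):
  1100101
& 0110101
---------
  0100101

Answer: 0100101 (37)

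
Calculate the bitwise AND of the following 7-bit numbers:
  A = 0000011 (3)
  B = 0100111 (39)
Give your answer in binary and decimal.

Apply & to each column (1 only where both bits are 1):
  0000011
& 0100111
---------
  0000011

Answer: 0000011 (3)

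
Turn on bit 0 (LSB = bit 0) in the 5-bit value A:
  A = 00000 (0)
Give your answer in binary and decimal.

Mask = 1 << 0 = 00001
Bit 0 of A is 0, so OR-ing with the mask flips it to 1.
  00000
| 00001
-------
  00001

Answer: 00001 (1)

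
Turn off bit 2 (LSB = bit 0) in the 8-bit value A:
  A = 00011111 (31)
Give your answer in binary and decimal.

Mask = ~(1 << 2) = 11111011
Bit 2 of A is 1, so AND-ing with the mask clears it to 0.
  00011111
& 11111011
----------
  00011011

Answer: 00011011 (27)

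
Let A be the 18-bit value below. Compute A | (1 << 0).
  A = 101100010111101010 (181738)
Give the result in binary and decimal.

Mask = 1 << 0 = 000000000000000001
Bit 0 of A is 0, so OR-ing with the mask flips it to 1.
  101100010111101010
| 000000000000000001
--------------------
  101100010111101011

Answer: 101100010111101011 (181739)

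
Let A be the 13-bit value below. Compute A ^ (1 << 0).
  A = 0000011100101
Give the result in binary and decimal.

Mask = 1 << 0 = 0000000000001
Bit 0 of A is 1; XOR with the mask flips it to 0.
  0000011100101
^ 0000000000001
---------------
  0000011100100

Answer: 0000011100100 (228)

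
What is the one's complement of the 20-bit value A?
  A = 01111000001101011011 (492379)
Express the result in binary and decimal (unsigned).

Flip each bit (0->1, 1->0):
  01111000001101011011
  10000111110010100100

Answer: 10000111110010100100 (556196)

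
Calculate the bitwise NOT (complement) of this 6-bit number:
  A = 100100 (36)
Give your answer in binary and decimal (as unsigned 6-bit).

Flip each bit (0->1, 1->0):
  100100
  011011

Answer: 011011 (27)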